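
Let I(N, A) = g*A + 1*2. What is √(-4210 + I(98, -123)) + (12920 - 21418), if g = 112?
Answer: -8498 + 8*I*√281 ≈ -8498.0 + 134.1*I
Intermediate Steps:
I(N, A) = 2 + 112*A (I(N, A) = 112*A + 1*2 = 112*A + 2 = 2 + 112*A)
√(-4210 + I(98, -123)) + (12920 - 21418) = √(-4210 + (2 + 112*(-123))) + (12920 - 21418) = √(-4210 + (2 - 13776)) - 8498 = √(-4210 - 13774) - 8498 = √(-17984) - 8498 = 8*I*√281 - 8498 = -8498 + 8*I*√281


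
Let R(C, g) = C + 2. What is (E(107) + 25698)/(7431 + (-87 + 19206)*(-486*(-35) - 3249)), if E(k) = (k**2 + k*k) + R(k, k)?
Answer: 3247/17540266 ≈ 0.00018512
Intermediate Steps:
R(C, g) = 2 + C
E(k) = 2 + k + 2*k**2 (E(k) = (k**2 + k*k) + (2 + k) = (k**2 + k**2) + (2 + k) = 2*k**2 + (2 + k) = 2 + k + 2*k**2)
(E(107) + 25698)/(7431 + (-87 + 19206)*(-486*(-35) - 3249)) = ((2 + 107 + 2*107**2) + 25698)/(7431 + (-87 + 19206)*(-486*(-35) - 3249)) = ((2 + 107 + 2*11449) + 25698)/(7431 + 19119*(17010 - 3249)) = ((2 + 107 + 22898) + 25698)/(7431 + 19119*13761) = (23007 + 25698)/(7431 + 263096559) = 48705/263103990 = 48705*(1/263103990) = 3247/17540266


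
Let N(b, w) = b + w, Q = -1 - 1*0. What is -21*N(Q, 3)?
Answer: -42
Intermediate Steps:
Q = -1 (Q = -1 + 0 = -1)
-21*N(Q, 3) = -21*(-1 + 3) = -21*2 = -42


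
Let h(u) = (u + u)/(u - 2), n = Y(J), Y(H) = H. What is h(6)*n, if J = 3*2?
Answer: 18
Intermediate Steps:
J = 6
n = 6
h(u) = 2*u/(-2 + u) (h(u) = (2*u)/(-2 + u) = 2*u/(-2 + u))
h(6)*n = (2*6/(-2 + 6))*6 = (2*6/4)*6 = (2*6*(1/4))*6 = 3*6 = 18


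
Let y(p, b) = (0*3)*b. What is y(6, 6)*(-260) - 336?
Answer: -336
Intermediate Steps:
y(p, b) = 0 (y(p, b) = 0*b = 0)
y(6, 6)*(-260) - 336 = 0*(-260) - 336 = 0 - 336 = -336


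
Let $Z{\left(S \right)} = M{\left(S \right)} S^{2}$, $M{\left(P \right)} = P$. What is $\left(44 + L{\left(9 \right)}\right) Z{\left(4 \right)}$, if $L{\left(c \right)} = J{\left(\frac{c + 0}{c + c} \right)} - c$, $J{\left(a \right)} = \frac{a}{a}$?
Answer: $2304$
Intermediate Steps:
$J{\left(a \right)} = 1$
$Z{\left(S \right)} = S^{3}$ ($Z{\left(S \right)} = S S^{2} = S^{3}$)
$L{\left(c \right)} = 1 - c$
$\left(44 + L{\left(9 \right)}\right) Z{\left(4 \right)} = \left(44 + \left(1 - 9\right)\right) 4^{3} = \left(44 + \left(1 - 9\right)\right) 64 = \left(44 - 8\right) 64 = 36 \cdot 64 = 2304$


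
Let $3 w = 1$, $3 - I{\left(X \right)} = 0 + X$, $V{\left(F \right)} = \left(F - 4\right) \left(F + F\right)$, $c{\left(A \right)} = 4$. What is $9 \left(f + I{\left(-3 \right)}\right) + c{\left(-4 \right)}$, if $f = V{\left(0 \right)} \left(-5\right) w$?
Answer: $58$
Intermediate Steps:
$V{\left(F \right)} = 2 F \left(-4 + F\right)$ ($V{\left(F \right)} = \left(-4 + F\right) 2 F = 2 F \left(-4 + F\right)$)
$I{\left(X \right)} = 3 - X$ ($I{\left(X \right)} = 3 - \left(0 + X\right) = 3 - X$)
$w = \frac{1}{3}$ ($w = \frac{1}{3} \cdot 1 = \frac{1}{3} \approx 0.33333$)
$f = 0$ ($f = 2 \cdot 0 \left(-4 + 0\right) \left(-5\right) \frac{1}{3} = 2 \cdot 0 \left(-4\right) \left(-5\right) \frac{1}{3} = 0 \left(-5\right) \frac{1}{3} = 0 \cdot \frac{1}{3} = 0$)
$9 \left(f + I{\left(-3 \right)}\right) + c{\left(-4 \right)} = 9 \left(0 + \left(3 - -3\right)\right) + 4 = 9 \left(0 + \left(3 + 3\right)\right) + 4 = 9 \left(0 + 6\right) + 4 = 9 \cdot 6 + 4 = 54 + 4 = 58$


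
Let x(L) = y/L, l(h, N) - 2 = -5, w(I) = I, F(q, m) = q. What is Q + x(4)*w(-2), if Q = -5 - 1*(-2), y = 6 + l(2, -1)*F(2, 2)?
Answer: -3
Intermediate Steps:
l(h, N) = -3 (l(h, N) = 2 - 5 = -3)
y = 0 (y = 6 - 3*2 = 6 - 6 = 0)
Q = -3 (Q = -5 + 2 = -3)
x(L) = 0 (x(L) = 0/L = 0)
Q + x(4)*w(-2) = -3 + 0*(-2) = -3 + 0 = -3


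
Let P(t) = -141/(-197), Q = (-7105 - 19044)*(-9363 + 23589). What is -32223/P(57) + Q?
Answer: -17485912655/47 ≈ -3.7204e+8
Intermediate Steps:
Q = -371995674 (Q = -26149*14226 = -371995674)
P(t) = 141/197 (P(t) = -141*(-1/197) = 141/197)
-32223/P(57) + Q = -32223/141/197 - 371995674 = -32223*197/141 - 371995674 = -2115977/47 - 371995674 = -17485912655/47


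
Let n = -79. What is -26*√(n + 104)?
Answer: -130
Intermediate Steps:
-26*√(n + 104) = -26*√(-79 + 104) = -26*√25 = -26*5 = -130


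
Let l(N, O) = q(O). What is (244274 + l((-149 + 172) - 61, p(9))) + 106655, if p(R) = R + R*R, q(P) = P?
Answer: 351019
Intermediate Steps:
p(R) = R + R²
l(N, O) = O
(244274 + l((-149 + 172) - 61, p(9))) + 106655 = (244274 + 9*(1 + 9)) + 106655 = (244274 + 9*10) + 106655 = (244274 + 90) + 106655 = 244364 + 106655 = 351019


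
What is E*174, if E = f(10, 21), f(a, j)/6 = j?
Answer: 21924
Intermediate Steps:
f(a, j) = 6*j
E = 126 (E = 6*21 = 126)
E*174 = 126*174 = 21924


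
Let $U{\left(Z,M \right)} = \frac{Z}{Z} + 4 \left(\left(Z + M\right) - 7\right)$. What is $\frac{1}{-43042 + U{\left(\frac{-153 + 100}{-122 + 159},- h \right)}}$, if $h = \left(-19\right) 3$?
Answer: $- \frac{37}{1585329} \approx -2.3339 \cdot 10^{-5}$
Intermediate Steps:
$h = -57$
$U{\left(Z,M \right)} = -27 + 4 M + 4 Z$ ($U{\left(Z,M \right)} = 1 + 4 \left(\left(M + Z\right) - 7\right) = 1 + 4 \left(-7 + M + Z\right) = 1 + \left(-28 + 4 M + 4 Z\right) = -27 + 4 M + 4 Z$)
$\frac{1}{-43042 + U{\left(\frac{-153 + 100}{-122 + 159},- h \right)}} = \frac{1}{-43042 + \left(-27 + 4 \left(\left(-1\right) \left(-57\right)\right) + 4 \frac{-153 + 100}{-122 + 159}\right)} = \frac{1}{-43042 + \left(-27 + 4 \cdot 57 + 4 \left(- \frac{53}{37}\right)\right)} = \frac{1}{-43042 + \left(-27 + 228 + 4 \left(\left(-53\right) \frac{1}{37}\right)\right)} = \frac{1}{-43042 + \left(-27 + 228 + 4 \left(- \frac{53}{37}\right)\right)} = \frac{1}{-43042 - - \frac{7225}{37}} = \frac{1}{-43042 + \frac{7225}{37}} = \frac{1}{- \frac{1585329}{37}} = - \frac{37}{1585329}$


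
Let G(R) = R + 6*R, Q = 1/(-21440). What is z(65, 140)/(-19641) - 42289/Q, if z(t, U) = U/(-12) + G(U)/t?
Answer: 694513031883707/765999 ≈ 9.0668e+8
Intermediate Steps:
Q = -1/21440 ≈ -4.6642e-5
G(R) = 7*R
z(t, U) = -U/12 + 7*U/t (z(t, U) = U/(-12) + (7*U)/t = U*(-1/12) + 7*U/t = -U/12 + 7*U/t)
z(65, 140)/(-19641) - 42289/Q = ((1/12)*140*(84 - 1*65)/65)/(-19641) - 42289/(-1/21440) = ((1/12)*140*(1/65)*(84 - 65))*(-1/19641) - 42289*(-21440) = ((1/12)*140*(1/65)*19)*(-1/19641) + 906676160 = (133/39)*(-1/19641) + 906676160 = -133/765999 + 906676160 = 694513031883707/765999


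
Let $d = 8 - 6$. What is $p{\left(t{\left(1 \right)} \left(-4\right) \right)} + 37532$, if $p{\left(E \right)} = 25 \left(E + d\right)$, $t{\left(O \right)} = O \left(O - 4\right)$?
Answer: $37882$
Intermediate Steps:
$d = 2$ ($d = 8 - 6 = 2$)
$t{\left(O \right)} = O \left(-4 + O\right)$
$p{\left(E \right)} = 50 + 25 E$ ($p{\left(E \right)} = 25 \left(E + 2\right) = 25 \left(2 + E\right) = 50 + 25 E$)
$p{\left(t{\left(1 \right)} \left(-4\right) \right)} + 37532 = \left(50 + 25 \cdot 1 \left(-4 + 1\right) \left(-4\right)\right) + 37532 = \left(50 + 25 \cdot 1 \left(-3\right) \left(-4\right)\right) + 37532 = \left(50 + 25 \left(\left(-3\right) \left(-4\right)\right)\right) + 37532 = \left(50 + 25 \cdot 12\right) + 37532 = \left(50 + 300\right) + 37532 = 350 + 37532 = 37882$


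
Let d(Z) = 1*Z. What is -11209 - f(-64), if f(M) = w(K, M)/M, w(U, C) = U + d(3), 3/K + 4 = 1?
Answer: -358687/32 ≈ -11209.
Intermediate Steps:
d(Z) = Z
K = -1 (K = 3/(-4 + 1) = 3/(-3) = 3*(-1/3) = -1)
w(U, C) = 3 + U (w(U, C) = U + 3 = 3 + U)
f(M) = 2/M (f(M) = (3 - 1)/M = 2/M)
-11209 - f(-64) = -11209 - 2/(-64) = -11209 - 2*(-1)/64 = -11209 - 1*(-1/32) = -11209 + 1/32 = -358687/32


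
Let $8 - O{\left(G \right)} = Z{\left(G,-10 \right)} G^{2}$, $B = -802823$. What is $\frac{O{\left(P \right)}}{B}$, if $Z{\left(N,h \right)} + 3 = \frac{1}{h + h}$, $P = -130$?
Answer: $- \frac{51553}{802823} \approx -0.064215$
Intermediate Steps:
$Z{\left(N,h \right)} = -3 + \frac{1}{2 h}$ ($Z{\left(N,h \right)} = -3 + \frac{1}{h + h} = -3 + \frac{1}{2 h}$)
$O{\left(G \right)} = 8 + \frac{61 G^{2}}{20}$ ($O{\left(G \right)} = 8 - \left(-3 + \frac{1}{2 \left(-10\right)}\right) G^{2} = 8 - \left(-3 + \frac{1}{2} \left(- \frac{1}{10}\right)\right) G^{2} = 8 - \left(-3 - \frac{1}{20}\right) G^{2} = 8 - - \frac{61 G^{2}}{20} = 8 + \frac{61 G^{2}}{20}$)
$\frac{O{\left(P \right)}}{B} = \frac{8 + \frac{61 \left(-130\right)^{2}}{20}}{-802823} = \left(8 + \frac{61}{20} \cdot 16900\right) \left(- \frac{1}{802823}\right) = \left(8 + 51545\right) \left(- \frac{1}{802823}\right) = 51553 \left(- \frac{1}{802823}\right) = - \frac{51553}{802823}$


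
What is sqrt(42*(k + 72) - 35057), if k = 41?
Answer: I*sqrt(30311) ≈ 174.1*I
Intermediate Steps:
sqrt(42*(k + 72) - 35057) = sqrt(42*(41 + 72) - 35057) = sqrt(42*113 - 35057) = sqrt(4746 - 35057) = sqrt(-30311) = I*sqrt(30311)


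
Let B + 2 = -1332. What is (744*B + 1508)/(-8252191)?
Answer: 990988/8252191 ≈ 0.12009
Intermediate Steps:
B = -1334 (B = -2 - 1332 = -1334)
(744*B + 1508)/(-8252191) = (744*(-1334) + 1508)/(-8252191) = (-992496 + 1508)*(-1/8252191) = -990988*(-1/8252191) = 990988/8252191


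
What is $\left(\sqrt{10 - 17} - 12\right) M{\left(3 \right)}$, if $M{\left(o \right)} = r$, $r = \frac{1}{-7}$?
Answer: $\frac{12}{7} - \frac{i \sqrt{7}}{7} \approx 1.7143 - 0.37796 i$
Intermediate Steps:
$r = - \frac{1}{7} \approx -0.14286$
$M{\left(o \right)} = - \frac{1}{7}$
$\left(\sqrt{10 - 17} - 12\right) M{\left(3 \right)} = \left(\sqrt{10 - 17} - 12\right) \left(- \frac{1}{7}\right) = \left(\sqrt{-7} - 12\right) \left(- \frac{1}{7}\right) = \left(i \sqrt{7} - 12\right) \left(- \frac{1}{7}\right) = \left(-12 + i \sqrt{7}\right) \left(- \frac{1}{7}\right) = \frac{12}{7} - \frac{i \sqrt{7}}{7}$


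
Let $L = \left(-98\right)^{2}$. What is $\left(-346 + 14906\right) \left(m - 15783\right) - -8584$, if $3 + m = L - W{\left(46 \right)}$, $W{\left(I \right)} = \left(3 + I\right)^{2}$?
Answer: $-124959896$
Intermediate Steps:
$L = 9604$
$m = 7200$ ($m = -3 + \left(9604 - \left(3 + 46\right)^{2}\right) = -3 + \left(9604 - 49^{2}\right) = -3 + \left(9604 - 2401\right) = -3 + 7203 = 7200$)
$\left(-346 + 14906\right) \left(m - 15783\right) - -8584 = \left(-346 + 14906\right) \left(7200 - 15783\right) - -8584 = 14560 \left(-8583\right) + 8584 = -124968480 + 8584 = -124959896$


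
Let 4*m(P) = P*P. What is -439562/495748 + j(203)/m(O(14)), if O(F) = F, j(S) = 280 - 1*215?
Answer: 5342541/12145826 ≈ 0.43987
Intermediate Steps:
j(S) = 65 (j(S) = 280 - 215 = 65)
m(P) = P²/4 (m(P) = (P*P)/4 = P²/4)
-439562/495748 + j(203)/m(O(14)) = -439562/495748 + 65/(((¼)*14²)) = -439562*1/495748 + 65/(((¼)*196)) = -219781/247874 + 65/49 = 5342541/12145826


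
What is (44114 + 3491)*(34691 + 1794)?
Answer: 1736868425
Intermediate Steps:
(44114 + 3491)*(34691 + 1794) = 47605*36485 = 1736868425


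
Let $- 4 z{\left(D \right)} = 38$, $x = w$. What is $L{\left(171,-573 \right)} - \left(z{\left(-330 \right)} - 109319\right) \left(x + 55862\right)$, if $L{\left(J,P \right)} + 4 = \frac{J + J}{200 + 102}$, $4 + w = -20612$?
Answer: $\frac{581862238528}{151} \approx 3.8534 \cdot 10^{9}$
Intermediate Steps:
$w = -20616$ ($w = -4 - 20612 = -20616$)
$x = -20616$
$z{\left(D \right)} = - \frac{19}{2}$ ($z{\left(D \right)} = \left(- \frac{1}{4}\right) 38 = - \frac{19}{2}$)
$L{\left(J,P \right)} = -4 + \frac{J}{151}$ ($L{\left(J,P \right)} = -4 + \frac{J + J}{200 + 102} = -4 + \frac{2 J}{302} = -4 + 2 J \frac{1}{302} = -4 + \frac{J}{151}$)
$L{\left(171,-573 \right)} - \left(z{\left(-330 \right)} - 109319\right) \left(x + 55862\right) = \left(-4 + \frac{1}{151} \cdot 171\right) - \left(- \frac{19}{2} - 109319\right) \left(-20616 + 55862\right) = \left(-4 + \frac{171}{151}\right) - \left(- \frac{218657}{2}\right) 35246 = - \frac{433}{151} - -3853392311 = - \frac{433}{151} + 3853392311 = \frac{581862238528}{151}$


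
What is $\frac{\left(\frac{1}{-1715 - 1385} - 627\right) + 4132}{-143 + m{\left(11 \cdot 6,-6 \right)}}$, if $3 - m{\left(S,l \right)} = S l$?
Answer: $\frac{10865499}{793600} \approx 13.691$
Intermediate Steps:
$m{\left(S,l \right)} = 3 - S l$
$\frac{\left(\frac{1}{-1715 - 1385} - 627\right) + 4132}{-143 + m{\left(11 \cdot 6,-6 \right)}} = \frac{\left(\frac{1}{-1715 - 1385} - 627\right) + 4132}{-143 - \left(-3 + 11 \cdot 6 \left(-6\right)\right)} = \frac{\left(\frac{1}{-3100} - 627\right) + 4132}{-143 - \left(-3 + 66 \left(-6\right)\right)} = \frac{\left(- \frac{1}{3100} - 627\right) + 4132}{-143 + \left(3 + 396\right)} = \frac{- \frac{1943701}{3100} + 4132}{-143 + 399} = \frac{10865499}{3100 \cdot 256} = \frac{10865499}{3100} \cdot \frac{1}{256} = \frac{10865499}{793600}$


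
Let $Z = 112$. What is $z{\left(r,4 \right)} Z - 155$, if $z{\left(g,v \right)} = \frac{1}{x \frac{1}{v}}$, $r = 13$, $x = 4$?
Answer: $-43$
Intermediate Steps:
$z{\left(g,v \right)} = \frac{v}{4}$ ($z{\left(g,v \right)} = \frac{1}{4 \frac{1}{v}} = \frac{v}{4}$)
$z{\left(r,4 \right)} Z - 155 = \frac{1}{4} \cdot 4 \cdot 112 - 155 = 1 \cdot 112 - 155 = 112 - 155 = -43$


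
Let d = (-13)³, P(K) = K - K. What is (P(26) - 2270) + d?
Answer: -4467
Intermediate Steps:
P(K) = 0
d = -2197
(P(26) - 2270) + d = (0 - 2270) - 2197 = -2270 - 2197 = -4467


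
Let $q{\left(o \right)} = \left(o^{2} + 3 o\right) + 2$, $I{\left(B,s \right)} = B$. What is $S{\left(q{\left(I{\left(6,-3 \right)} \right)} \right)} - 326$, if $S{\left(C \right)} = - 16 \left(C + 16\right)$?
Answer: $-1478$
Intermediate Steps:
$q{\left(o \right)} = 2 + o^{2} + 3 o$
$S{\left(C \right)} = -256 - 16 C$ ($S{\left(C \right)} = - 16 \left(16 + C\right) = -256 - 16 C$)
$S{\left(q{\left(I{\left(6,-3 \right)} \right)} \right)} - 326 = \left(-256 - 16 \left(2 + 6^{2} + 3 \cdot 6\right)\right) - 326 = \left(-256 - 16 \left(2 + 36 + 18\right)\right) - 326 = \left(-256 - 896\right) - 326 = -1152 - 326 = -1478$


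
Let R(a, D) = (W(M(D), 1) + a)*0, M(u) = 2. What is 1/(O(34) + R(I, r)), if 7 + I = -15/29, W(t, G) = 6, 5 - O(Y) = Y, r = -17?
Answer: -1/29 ≈ -0.034483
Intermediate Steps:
O(Y) = 5 - Y
I = -218/29 (I = -7 - 15/29 = -218/29 ≈ -7.5172)
R(a, D) = 0 (R(a, D) = (6 + a)*0 = 0)
1/(O(34) + R(I, r)) = 1/((5 - 1*34) + 0) = 1/((5 - 34) + 0) = 1/(-29 + 0) = 1/(-29) = -1/29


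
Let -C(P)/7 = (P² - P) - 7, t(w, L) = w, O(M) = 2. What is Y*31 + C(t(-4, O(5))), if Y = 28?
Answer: 777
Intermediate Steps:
C(P) = 49 - 7*P² + 7*P (C(P) = -7*((P² - P) - 7) = -7*(-7 + P² - P) = 49 - 7*P² + 7*P)
Y*31 + C(t(-4, O(5))) = 28*31 + (49 - 7*(-4)² + 7*(-4)) = 868 + (49 - 7*16 - 28) = 868 + (49 - 112 - 28) = 868 - 91 = 777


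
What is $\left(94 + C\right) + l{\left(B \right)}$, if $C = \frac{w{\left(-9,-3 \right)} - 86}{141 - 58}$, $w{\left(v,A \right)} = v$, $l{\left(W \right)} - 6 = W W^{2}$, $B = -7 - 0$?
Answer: $- \frac{20264}{83} \approx -244.14$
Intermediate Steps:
$B = -7$ ($B = -7 + 0 = -7$)
$l{\left(W \right)} = 6 + W^{3}$ ($l{\left(W \right)} = 6 + W W^{2} = 6 + W^{3}$)
$C = - \frac{95}{83}$ ($C = \frac{-9 - 86}{141 - 58} = - \frac{95}{83} \approx -1.1446$)
$\left(94 + C\right) + l{\left(B \right)} = \left(94 - \frac{95}{83}\right) + \left(6 + \left(-7\right)^{3}\right) = \frac{7707}{83} + \left(6 - 343\right) = \frac{7707}{83} - 337 = - \frac{20264}{83}$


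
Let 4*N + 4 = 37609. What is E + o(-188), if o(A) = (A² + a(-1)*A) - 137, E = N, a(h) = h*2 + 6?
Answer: 175425/4 ≈ 43856.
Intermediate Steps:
a(h) = 6 + 2*h (a(h) = 2*h + 6 = 6 + 2*h)
N = 37605/4 (N = -1 + (¼)*37609 = -1 + 37609/4 = 37605/4 ≈ 9401.3)
E = 37605/4 ≈ 9401.3
o(A) = -137 + A² + 4*A (o(A) = (A² + (6 + 2*(-1))*A) - 137 = (A² + (6 - 2)*A) - 137 = (A² + 4*A) - 137 = -137 + A² + 4*A)
E + o(-188) = 37605/4 + (-137 + (-188)² + 4*(-188)) = 37605/4 + (-137 + 35344 - 752) = 37605/4 + 34455 = 175425/4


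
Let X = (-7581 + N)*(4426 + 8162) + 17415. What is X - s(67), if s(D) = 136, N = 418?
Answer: -90150565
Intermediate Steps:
X = -90150429 (X = (-7581 + 418)*(4426 + 8162) + 17415 = -7163*12588 + 17415 = -90167844 + 17415 = -90150429)
X - s(67) = -90150429 - 1*136 = -90150429 - 136 = -90150565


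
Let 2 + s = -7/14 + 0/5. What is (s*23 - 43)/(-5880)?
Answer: 67/3920 ≈ 0.017092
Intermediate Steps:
s = -5/2 (s = -2 + (-7/14 + 0/5) = -2 + (-7*1/14 + 0*(⅕)) = -2 + (-½ + 0) = -2 - ½ = -5/2 ≈ -2.5000)
(s*23 - 43)/(-5880) = (-5/2*23 - 43)/(-5880) = (-115/2 - 43)*(-1/5880) = -201/2*(-1/5880) = 67/3920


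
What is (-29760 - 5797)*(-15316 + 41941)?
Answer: -946705125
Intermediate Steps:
(-29760 - 5797)*(-15316 + 41941) = -35557*26625 = -946705125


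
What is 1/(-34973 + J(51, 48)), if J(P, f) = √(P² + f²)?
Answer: -34973/1223105824 - 3*√545/1223105824 ≈ -2.8651e-5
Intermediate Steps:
1/(-34973 + J(51, 48)) = 1/(-34973 + √(51² + 48²)) = 1/(-34973 + √(2601 + 2304)) = 1/(-34973 + √4905) = 1/(-34973 + 3*√545)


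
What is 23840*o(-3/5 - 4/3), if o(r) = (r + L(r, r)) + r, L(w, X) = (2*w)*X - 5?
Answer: -1492384/45 ≈ -33164.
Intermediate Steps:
L(w, X) = -5 + 2*X*w (L(w, X) = 2*X*w - 5 = -5 + 2*X*w)
o(r) = -5 + 2*r + 2*r² (o(r) = (r + (-5 + 2*r*r)) + r = (r + (-5 + 2*r²)) + r = (-5 + r + 2*r²) + r = -5 + 2*r + 2*r²)
23840*o(-3/5 - 4/3) = 23840*(-5 + 2*(-3/5 - 4/3) + 2*(-3/5 - 4/3)²) = 23840*(-5 + 2*(-3*⅕ - 4*⅓) + 2*(-3*⅕ - 4*⅓)²) = 23840*(-5 + 2*(-⅗ - 4/3) + 2*(-⅗ - 4/3)²) = 23840*(-5 + 2*(-29/15) + 2*(-29/15)²) = 23840*(-5 - 58/15 + 2*(841/225)) = 23840*(-5 - 58/15 + 1682/225) = 23840*(-313/225) = -1492384/45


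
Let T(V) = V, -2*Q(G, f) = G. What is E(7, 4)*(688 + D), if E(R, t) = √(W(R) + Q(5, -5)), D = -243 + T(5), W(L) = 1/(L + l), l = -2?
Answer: 45*I*√230 ≈ 682.46*I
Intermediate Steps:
Q(G, f) = -G/2
W(L) = 1/(-2 + L) (W(L) = 1/(L - 2) = 1/(-2 + L))
D = -238 (D = -243 + 5 = -238)
E(R, t) = √(-5/2 + 1/(-2 + R)) (E(R, t) = √(1/(-2 + R) - ½*5) = √(1/(-2 + R) - 5/2) = √(-5/2 + 1/(-2 + R)))
E(7, 4)*(688 + D) = (√2*√((12 - 5*7)/(-2 + 7))/2)*(688 - 238) = (√2*√((12 - 35)/5)/2)*450 = (√2*√((⅕)*(-23))/2)*450 = (√2*√(-23/5)/2)*450 = (√2*(I*√115/5)/2)*450 = (I*√230/10)*450 = 45*I*√230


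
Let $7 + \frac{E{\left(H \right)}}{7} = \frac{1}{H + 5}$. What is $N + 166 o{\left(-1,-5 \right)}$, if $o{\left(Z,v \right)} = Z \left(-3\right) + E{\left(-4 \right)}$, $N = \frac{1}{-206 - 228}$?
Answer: $- \frac{2809717}{434} \approx -6474.0$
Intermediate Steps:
$E{\left(H \right)} = -49 + \frac{7}{5 + H}$ ($E{\left(H \right)} = -49 + \frac{7}{H + 5} = -49 + \frac{7}{5 + H}$)
$N = - \frac{1}{434}$ ($N = \frac{1}{-434} = - \frac{1}{434} \approx -0.0023041$)
$o{\left(Z,v \right)} = -42 - 3 Z$ ($o{\left(Z,v \right)} = Z \left(-3\right) + \frac{7 \left(-34 - -28\right)}{5 - 4} = - 3 Z + \frac{7 \left(-34 + 28\right)}{1} = - 3 Z + 7 \cdot 1 \left(-6\right) = - 3 Z - 42 = -42 - 3 Z$)
$N + 166 o{\left(-1,-5 \right)} = - \frac{1}{434} + 166 \left(-42 - -3\right) = - \frac{1}{434} + 166 \left(-42 + 3\right) = - \frac{1}{434} + 166 \left(-39\right) = - \frac{1}{434} - 6474 = - \frac{2809717}{434}$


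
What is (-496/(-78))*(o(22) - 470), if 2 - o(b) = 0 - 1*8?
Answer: -114080/39 ≈ -2925.1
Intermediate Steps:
o(b) = 10 (o(b) = 2 - (0 - 1*8) = 2 - (0 - 8) = 2 - 1*(-8) = 2 + 8 = 10)
(-496/(-78))*(o(22) - 470) = (-496/(-78))*(10 - 470) = -496*(-1/78)*(-460) = (248/39)*(-460) = -114080/39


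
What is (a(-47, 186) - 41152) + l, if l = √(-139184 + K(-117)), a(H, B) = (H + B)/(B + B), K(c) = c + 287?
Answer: -15308405/372 + 3*I*√15446 ≈ -41152.0 + 372.85*I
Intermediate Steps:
K(c) = 287 + c
a(H, B) = (B + H)/(2*B) (a(H, B) = (B + H)/((2*B)) = (B + H)*(1/(2*B)) = (B + H)/(2*B))
l = 3*I*√15446 (l = √(-139184 + (287 - 117)) = √(-139184 + 170) = √(-139014) = 3*I*√15446 ≈ 372.85*I)
(a(-47, 186) - 41152) + l = ((½)*(186 - 47)/186 - 41152) + 3*I*√15446 = ((½)*(1/186)*139 - 41152) + 3*I*√15446 = (139/372 - 41152) + 3*I*√15446 = -15308405/372 + 3*I*√15446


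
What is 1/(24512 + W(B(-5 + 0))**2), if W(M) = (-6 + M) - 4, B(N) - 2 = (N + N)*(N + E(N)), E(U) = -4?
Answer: 1/31236 ≈ 3.2014e-5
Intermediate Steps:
B(N) = 2 + 2*N*(-4 + N) (B(N) = 2 + (N + N)*(N - 4) = 2 + (2*N)*(-4 + N) = 2 + 2*N*(-4 + N))
W(M) = -10 + M
1/(24512 + W(B(-5 + 0))**2) = 1/(24512 + (-10 + (2 - 8*(-5 + 0) + 2*(-5 + 0)**2))**2) = 1/(24512 + (-10 + (2 - 8*(-5) + 2*(-5)**2))**2) = 1/(24512 + (-10 + (2 + 40 + 2*25))**2) = 1/(24512 + (-10 + (2 + 40 + 50))**2) = 1/(24512 + (-10 + 92)**2) = 1/(24512 + 82**2) = 1/(24512 + 6724) = 1/31236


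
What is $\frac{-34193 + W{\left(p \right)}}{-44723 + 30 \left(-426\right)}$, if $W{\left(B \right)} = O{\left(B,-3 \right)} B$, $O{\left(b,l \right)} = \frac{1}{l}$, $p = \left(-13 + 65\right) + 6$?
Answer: $\frac{102637}{172509} \approx 0.59497$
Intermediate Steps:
$p = 58$ ($p = 52 + 6 = 58$)
$W{\left(B \right)} = - \frac{B}{3}$ ($W{\left(B \right)} = \frac{B}{-3} = - \frac{B}{3}$)
$\frac{-34193 + W{\left(p \right)}}{-44723 + 30 \left(-426\right)} = \frac{-34193 - \frac{58}{3}}{-44723 + 30 \left(-426\right)} = \frac{-34193 - \frac{58}{3}}{-44723 - 12780} = - \frac{102637}{3 \left(-57503\right)} = \left(- \frac{102637}{3}\right) \left(- \frac{1}{57503}\right) = \frac{102637}{172509}$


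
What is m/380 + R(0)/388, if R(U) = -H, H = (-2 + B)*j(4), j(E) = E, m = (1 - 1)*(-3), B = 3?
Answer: -1/97 ≈ -0.010309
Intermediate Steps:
m = 0 (m = 0*(-3) = 0)
H = 4 (H = (-2 + 3)*4 = 1*4 = 4)
R(U) = -4 (R(U) = -1*4 = -4)
m/380 + R(0)/388 = 0/380 - 4/388 = 0*(1/380) - 4*1/388 = 0 - 1/97 = -1/97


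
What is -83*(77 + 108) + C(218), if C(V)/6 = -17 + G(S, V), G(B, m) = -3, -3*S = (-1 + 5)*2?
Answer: -15475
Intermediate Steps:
S = -8/3 (S = -(-1 + 5)*2/3 = -4*2/3 = -1/3*8 = -8/3 ≈ -2.6667)
C(V) = -120 (C(V) = 6*(-17 - 3) = 6*(-20) = -120)
-83*(77 + 108) + C(218) = -83*(77 + 108) - 120 = -83*185 - 120 = -15355 - 120 = -15475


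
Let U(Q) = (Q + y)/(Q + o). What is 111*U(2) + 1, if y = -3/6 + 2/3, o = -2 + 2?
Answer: 485/4 ≈ 121.25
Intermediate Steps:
o = 0
y = 1/6 (y = -3*1/6 + 2*(1/3) = -1/2 + 2/3 = 1/6 ≈ 0.16667)
U(Q) = (1/6 + Q)/Q (U(Q) = (Q + 1/6)/(Q + 0) = (1/6 + Q)/Q)
111*U(2) + 1 = 111*((1/6 + 2)/2) + 1 = 111*((1/2)*(13/6)) + 1 = 111*(13/12) + 1 = 481/4 + 1 = 485/4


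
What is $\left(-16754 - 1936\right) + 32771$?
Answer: $14081$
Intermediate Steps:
$\left(-16754 - 1936\right) + 32771 = -18690 + 32771 = 14081$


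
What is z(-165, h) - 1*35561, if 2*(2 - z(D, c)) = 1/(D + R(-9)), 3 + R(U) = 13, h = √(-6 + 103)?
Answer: -11023289/310 ≈ -35559.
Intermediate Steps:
h = √97 ≈ 9.8489
R(U) = 10 (R(U) = -3 + 13 = 10)
z(D, c) = 2 - 1/(2*(10 + D)) (z(D, c) = 2 - 1/(2*(D + 10)) = 2 - 1/(2*(10 + D)))
z(-165, h) - 1*35561 = (39 + 4*(-165))/(2*(10 - 165)) - 1*35561 = (½)*(39 - 660)/(-155) - 35561 = (½)*(-1/155)*(-621) - 35561 = 621/310 - 35561 = -11023289/310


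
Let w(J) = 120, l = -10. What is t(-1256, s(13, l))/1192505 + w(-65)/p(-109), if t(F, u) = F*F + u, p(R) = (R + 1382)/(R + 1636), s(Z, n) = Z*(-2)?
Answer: 44104557286/303611773 ≈ 145.27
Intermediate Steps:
s(Z, n) = -2*Z
p(R) = (1382 + R)/(1636 + R)
t(F, u) = u + F² (t(F, u) = F² + u = u + F²)
t(-1256, s(13, l))/1192505 + w(-65)/p(-109) = (-2*13 + (-1256)²)/1192505 + 120/(((1382 - 109)/(1636 - 109))) = (-26 + 1577536)*(1/1192505) + 120/((1273/1527)) = 1577510*(1/1192505) + 120/(((1/1527)*1273)) = 315502/238501 + 120/(1273/1527) = 315502/238501 + 120*(1527/1273) = 315502/238501 + 183240/1273 = 44104557286/303611773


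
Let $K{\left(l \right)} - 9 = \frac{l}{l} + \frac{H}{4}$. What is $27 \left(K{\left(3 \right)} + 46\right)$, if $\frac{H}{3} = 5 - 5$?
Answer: $1512$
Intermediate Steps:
$H = 0$ ($H = 3 \left(5 - 5\right) = 3 \cdot 0 = 0$)
$K{\left(l \right)} = 10$ ($K{\left(l \right)} = 9 + \left(\frac{l}{l} + \frac{0}{4}\right) = 9 + \left(1 + 0 \cdot \frac{1}{4}\right) = 9 + \left(1 + 0\right) = 9 + 1 = 10$)
$27 \left(K{\left(3 \right)} + 46\right) = 27 \left(10 + 46\right) = 27 \cdot 56 = 1512$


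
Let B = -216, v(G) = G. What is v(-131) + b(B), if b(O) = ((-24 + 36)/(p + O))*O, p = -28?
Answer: -7343/61 ≈ -120.38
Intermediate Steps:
b(O) = 12*O/(-28 + O) (b(O) = ((-24 + 36)/(-28 + O))*O = (12/(-28 + O))*O = 12*O/(-28 + O))
v(-131) + b(B) = -131 + 12*(-216)/(-28 - 216) = -131 + 12*(-216)/(-244) = -131 + 12*(-216)*(-1/244) = -131 + 648/61 = -7343/61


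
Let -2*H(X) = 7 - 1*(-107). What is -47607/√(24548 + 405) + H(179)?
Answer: -57 - 47607*√24953/24953 ≈ -358.38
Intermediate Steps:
H(X) = -57 (H(X) = -(7 - 1*(-107))/2 = -(7 + 107)/2 = -½*114 = -57)
-47607/√(24548 + 405) + H(179) = -47607/√(24548 + 405) - 57 = -47607*√24953/24953 - 57 = -57 - 47607*√24953/24953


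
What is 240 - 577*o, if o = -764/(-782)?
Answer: -126574/391 ≈ -323.72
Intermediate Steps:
o = 382/391 (o = -764*(-1/782) = 382/391 ≈ 0.97698)
240 - 577*o = 240 - 577*382/391 = 240 - 220414/391 = -126574/391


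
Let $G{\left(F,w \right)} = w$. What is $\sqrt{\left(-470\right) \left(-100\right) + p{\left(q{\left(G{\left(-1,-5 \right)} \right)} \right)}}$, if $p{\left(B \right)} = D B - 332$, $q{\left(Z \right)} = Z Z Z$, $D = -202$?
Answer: $\sqrt{71918} \approx 268.18$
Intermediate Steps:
$q{\left(Z \right)} = Z^{3}$ ($q{\left(Z \right)} = Z^{2} Z = Z^{3}$)
$p{\left(B \right)} = -332 - 202 B$ ($p{\left(B \right)} = - 202 B - 332 = -332 - 202 B$)
$\sqrt{\left(-470\right) \left(-100\right) + p{\left(q{\left(G{\left(-1,-5 \right)} \right)} \right)}} = \sqrt{\left(-470\right) \left(-100\right) - \left(332 + 202 \left(-5\right)^{3}\right)} = \sqrt{47000 - -24918} = \sqrt{47000 + \left(-332 + 25250\right)} = \sqrt{47000 + 24918} = \sqrt{71918}$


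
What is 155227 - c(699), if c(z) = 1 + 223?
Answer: 155003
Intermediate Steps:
c(z) = 224
155227 - c(699) = 155227 - 1*224 = 155227 - 224 = 155003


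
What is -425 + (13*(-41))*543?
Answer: -289844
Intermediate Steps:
-425 + (13*(-41))*543 = -425 - 533*543 = -425 - 289419 = -289844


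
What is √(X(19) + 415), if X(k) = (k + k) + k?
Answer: 2*√118 ≈ 21.726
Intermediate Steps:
X(k) = 3*k (X(k) = 2*k + k = 3*k)
√(X(19) + 415) = √(3*19 + 415) = √(57 + 415) = √472 = 2*√118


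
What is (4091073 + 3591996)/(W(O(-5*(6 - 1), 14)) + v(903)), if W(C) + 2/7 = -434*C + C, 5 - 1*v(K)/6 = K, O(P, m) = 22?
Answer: -17927161/34800 ≈ -515.15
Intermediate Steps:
v(K) = 30 - 6*K
W(C) = -2/7 - 433*C (W(C) = -2/7 + (-434*C + C) = -2/7 - 433*C)
(4091073 + 3591996)/(W(O(-5*(6 - 1), 14)) + v(903)) = (4091073 + 3591996)/((-2/7 - 433*22) + (30 - 6*903)) = 7683069/((-2/7 - 9526) + (30 - 5418)) = 7683069/(-66684/7 - 5388) = 7683069/(-104400/7) = 7683069*(-7/104400) = -17927161/34800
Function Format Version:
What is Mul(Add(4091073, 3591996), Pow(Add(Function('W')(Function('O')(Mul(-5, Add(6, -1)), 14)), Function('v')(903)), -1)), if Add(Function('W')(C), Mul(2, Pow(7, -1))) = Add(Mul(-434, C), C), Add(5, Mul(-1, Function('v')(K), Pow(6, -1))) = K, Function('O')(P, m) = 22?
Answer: Rational(-17927161, 34800) ≈ -515.15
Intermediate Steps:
Function('v')(K) = Add(30, Mul(-6, K))
Function('W')(C) = Add(Rational(-2, 7), Mul(-433, C)) (Function('W')(C) = Add(Rational(-2, 7), Add(Mul(-434, C), C)) = Add(Rational(-2, 7), Mul(-433, C)))
Mul(Add(4091073, 3591996), Pow(Add(Function('W')(Function('O')(Mul(-5, Add(6, -1)), 14)), Function('v')(903)), -1)) = Mul(Add(4091073, 3591996), Pow(Add(Add(Rational(-2, 7), Mul(-433, 22)), Add(30, Mul(-6, 903))), -1)) = Mul(7683069, Pow(Add(Add(Rational(-2, 7), -9526), Add(30, -5418)), -1)) = Mul(7683069, Pow(Add(Rational(-66684, 7), -5388), -1)) = Mul(7683069, Pow(Rational(-104400, 7), -1)) = Mul(7683069, Rational(-7, 104400)) = Rational(-17927161, 34800)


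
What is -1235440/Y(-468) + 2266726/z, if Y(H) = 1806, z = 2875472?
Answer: -887094855131/1298275608 ≈ -683.29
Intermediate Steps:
-1235440/Y(-468) + 2266726/z = -1235440/1806 + 2266726/2875472 = -1235440*1/1806 + 2266726*(1/2875472) = -617720/903 + 1133363/1437736 = -887094855131/1298275608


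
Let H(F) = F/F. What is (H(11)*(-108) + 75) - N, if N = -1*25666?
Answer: 25633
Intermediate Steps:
H(F) = 1
N = -25666
(H(11)*(-108) + 75) - N = (1*(-108) + 75) - 1*(-25666) = (-108 + 75) + 25666 = -33 + 25666 = 25633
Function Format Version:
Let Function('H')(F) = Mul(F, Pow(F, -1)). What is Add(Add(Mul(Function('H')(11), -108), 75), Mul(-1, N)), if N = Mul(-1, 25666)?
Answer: 25633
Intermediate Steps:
Function('H')(F) = 1
N = -25666
Add(Add(Mul(Function('H')(11), -108), 75), Mul(-1, N)) = Add(Add(Mul(1, -108), 75), Mul(-1, -25666)) = Add(Add(-108, 75), 25666) = Add(-33, 25666) = 25633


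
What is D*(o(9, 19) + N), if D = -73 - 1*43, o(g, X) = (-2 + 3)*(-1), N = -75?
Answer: 8816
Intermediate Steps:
o(g, X) = -1 (o(g, X) = 1*(-1) = -1)
D = -116 (D = -73 - 43 = -116)
D*(o(9, 19) + N) = -116*(-1 - 75) = -116*(-76) = 8816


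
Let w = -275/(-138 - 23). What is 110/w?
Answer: 322/5 ≈ 64.400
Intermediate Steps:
w = 275/161 (w = -275/(-161) = -275*(-1/161) = 275/161 ≈ 1.7081)
110/w = 110/(275/161) = 110*(161/275) = 322/5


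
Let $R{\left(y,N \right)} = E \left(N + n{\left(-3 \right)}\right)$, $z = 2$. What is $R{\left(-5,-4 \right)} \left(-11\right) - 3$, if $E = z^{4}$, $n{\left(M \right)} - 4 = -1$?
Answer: $173$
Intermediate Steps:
$n{\left(M \right)} = 3$ ($n{\left(M \right)} = 4 - 1 = 3$)
$E = 16$ ($E = 2^{4} = 16$)
$R{\left(y,N \right)} = 48 + 16 N$ ($R{\left(y,N \right)} = 16 \left(N + 3\right) = 16 \left(3 + N\right) = 48 + 16 N$)
$R{\left(-5,-4 \right)} \left(-11\right) - 3 = \left(48 + 16 \left(-4\right)\right) \left(-11\right) - 3 = \left(48 - 64\right) \left(-11\right) - 3 = \left(-16\right) \left(-11\right) - 3 = 176 - 3 = 173$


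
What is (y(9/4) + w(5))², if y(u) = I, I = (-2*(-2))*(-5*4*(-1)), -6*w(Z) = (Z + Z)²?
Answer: 36100/9 ≈ 4011.1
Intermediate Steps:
w(Z) = -2*Z²/3 (w(Z) = -(Z + Z)²/6 = -4*Z²/6 = -2*Z²/3)
I = 80 (I = 4*(-20*(-1)) = 4*20 = 80)
y(u) = 80
(y(9/4) + w(5))² = (80 - ⅔*5²)² = (80 - ⅔*25)² = (80 - 50/3)² = (190/3)² = 36100/9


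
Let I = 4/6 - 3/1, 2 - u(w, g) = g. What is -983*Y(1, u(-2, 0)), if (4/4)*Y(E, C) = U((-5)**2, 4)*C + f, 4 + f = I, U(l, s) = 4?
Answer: -4915/3 ≈ -1638.3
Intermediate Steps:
u(w, g) = 2 - g
I = -7/3 (I = 4*(1/6) - 3*1 = 2/3 - 3 = -7/3 ≈ -2.3333)
f = -19/3 (f = -4 - 7/3 = -19/3 ≈ -6.3333)
Y(E, C) = -19/3 + 4*C (Y(E, C) = 4*C - 19/3 = -19/3 + 4*C)
-983*Y(1, u(-2, 0)) = -983*(-19/3 + 4*(2 - 1*0)) = -983*(-19/3 + 4*(2 + 0)) = -983*(-19/3 + 4*2) = -983*(-19/3 + 8) = -983*5/3 = -4915/3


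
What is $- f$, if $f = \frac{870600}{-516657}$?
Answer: $\frac{290200}{172219} \approx 1.6851$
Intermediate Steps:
$f = - \frac{290200}{172219}$ ($f = 870600 \left(- \frac{1}{516657}\right) = - \frac{290200}{172219} \approx -1.6851$)
$- f = \left(-1\right) \left(- \frac{290200}{172219}\right) = \frac{290200}{172219}$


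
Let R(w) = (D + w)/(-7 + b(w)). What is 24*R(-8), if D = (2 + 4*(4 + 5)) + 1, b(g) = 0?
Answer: -744/7 ≈ -106.29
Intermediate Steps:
D = 39 (D = (2 + 4*9) + 1 = (2 + 36) + 1 = 38 + 1 = 39)
R(w) = -39/7 - w/7 (R(w) = (39 + w)/(-7 + 0) = (39 + w)/(-7) = (39 + w)*(-1/7) = -39/7 - w/7)
24*R(-8) = 24*(-39/7 - 1/7*(-8)) = 24*(-39/7 + 8/7) = 24*(-31/7) = -744/7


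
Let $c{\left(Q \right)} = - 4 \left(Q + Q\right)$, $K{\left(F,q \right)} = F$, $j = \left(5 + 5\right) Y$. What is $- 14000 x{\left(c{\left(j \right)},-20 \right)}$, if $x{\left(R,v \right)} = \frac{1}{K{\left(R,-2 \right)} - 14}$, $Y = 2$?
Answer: $\frac{7000}{87} \approx 80.46$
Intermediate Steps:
$j = 20$ ($j = \left(5 + 5\right) 2 = 10 \cdot 2 = 20$)
$c{\left(Q \right)} = - 8 Q$ ($c{\left(Q \right)} = - 4 \cdot 2 Q = - 8 Q$)
$x{\left(R,v \right)} = \frac{1}{-14 + R}$ ($x{\left(R,v \right)} = \frac{1}{R - 14} = \frac{1}{-14 + R}$)
$- 14000 x{\left(c{\left(j \right)},-20 \right)} = - \frac{14000}{-14 - 160} = - \frac{14000}{-174} = \left(-14000\right) \left(- \frac{1}{174}\right) = \frac{7000}{87}$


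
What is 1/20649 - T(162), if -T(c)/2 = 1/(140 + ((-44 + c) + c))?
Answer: 6953/1445430 ≈ 0.0048103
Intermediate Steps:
T(c) = -2/(96 + 2*c) (T(c) = -2/(140 + ((-44 + c) + c)) = -2/(140 + (-44 + 2*c)) = -2/(96 + 2*c))
1/20649 - T(162) = 1/20649 - (-1)/(48 + 162) = 1/20649 - (-1)/210 = 1/20649 - 1*(-1/210) = 1/20649 + 1/210 = 6953/1445430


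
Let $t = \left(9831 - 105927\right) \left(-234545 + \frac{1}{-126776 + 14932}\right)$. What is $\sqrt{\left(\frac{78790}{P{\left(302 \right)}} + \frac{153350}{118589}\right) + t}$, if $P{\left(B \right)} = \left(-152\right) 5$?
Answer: $\frac{5 \sqrt{14313732116447619864732147424179}}{126002947102} \approx 1.5013 \cdot 10^{5}$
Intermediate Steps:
$P{\left(B \right)} = -760$
$t = \frac{630208402367544}{27961}$ ($t = - 96096 \left(-234545 + \frac{1}{-111844}\right) = - 96096 \left(-234545 - \frac{1}{111844}\right) = \left(-96096\right) \left(- \frac{26232450981}{111844}\right) = \frac{630208402367544}{27961} \approx 2.2539 \cdot 10^{10}$)
$\sqrt{\left(\frac{78790}{P{\left(302 \right)}} + \frac{153350}{118589}\right) + t} = \sqrt{\left(\frac{78790}{-760} + \frac{153350}{118589}\right) + \frac{630208402367544}{27961}} = \sqrt{\left(78790 \left(- \frac{1}{760}\right) + 153350 \cdot \frac{1}{118589}\right) + \frac{630208402367544}{27961}} = \sqrt{\left(- \frac{7879}{76} + \frac{153350}{118589}\right) + \frac{630208402367544}{27961}} = \sqrt{- \frac{922708131}{9012764} + \frac{630208402367544}{27961}} = \sqrt{\frac{5679919575555873280725}{252005894204}} = \frac{5 \sqrt{14313732116447619864732147424179}}{126002947102}$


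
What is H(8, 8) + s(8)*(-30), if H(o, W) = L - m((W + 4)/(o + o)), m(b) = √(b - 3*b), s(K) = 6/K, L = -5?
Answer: -55/2 - I*√6/2 ≈ -27.5 - 1.2247*I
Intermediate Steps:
m(b) = √2*√(-b) (m(b) = √(-2*b) = √2*√(-b))
H(o, W) = -5 - √(-(4 + W)/o) (H(o, W) = -5 - √2*√(-(W + 4)/(o + o)) = -5 - √2*√(-(4 + W)/(2*o)) = -5 - √2*√2*√(-(4 + W)/o)/2 = -5 - √(-(4 + W)/o))
H(8, 8) + s(8)*(-30) = (-5 - √(-1*(4 + 8)/8)) + (6/8)*(-30) = (-5 - √(-1*⅛*12)) + (6*(⅛))*(-30) = (-5 - √(-3/2)) + (¾)*(-30) = (-5 - I*√6/2) - 45/2 = -55/2 - I*√6/2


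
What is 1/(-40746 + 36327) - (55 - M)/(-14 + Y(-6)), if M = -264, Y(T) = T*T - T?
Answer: -1409689/123732 ≈ -11.393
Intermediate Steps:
Y(T) = T² - T
1/(-40746 + 36327) - (55 - M)/(-14 + Y(-6)) = 1/(-40746 + 36327) - (55 - 1*(-264))/(-14 - 6*(-1 - 6)) = 1/(-4419) - (55 + 264)/(-14 - 6*(-7)) = -1/4419 - 319/(-14 + 42) = -1/4419 - 319/28 = -1409689/123732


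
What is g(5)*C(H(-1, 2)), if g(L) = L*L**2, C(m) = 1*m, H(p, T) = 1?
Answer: 125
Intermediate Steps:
C(m) = m
g(L) = L**3
g(5)*C(H(-1, 2)) = 5**3*1 = 125*1 = 125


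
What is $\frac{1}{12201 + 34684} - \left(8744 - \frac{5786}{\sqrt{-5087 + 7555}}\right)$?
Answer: $- \frac{409962439}{46885} + \frac{2893 \sqrt{617}}{617} \approx -8627.5$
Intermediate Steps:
$\frac{1}{12201 + 34684} - \left(8744 - \frac{5786}{\sqrt{-5087 + 7555}}\right) = \frac{1}{46885} - \left(8744 - 5786 \frac{\sqrt{617}}{1234}\right) = \frac{1}{46885} - \left(8744 - \frac{2893 \sqrt{617}}{617}\right) = - \frac{409962439}{46885} + \frac{2893 \sqrt{617}}{617}$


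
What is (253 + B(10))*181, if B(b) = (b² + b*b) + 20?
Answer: 85613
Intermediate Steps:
B(b) = 20 + 2*b² (B(b) = (b² + b²) + 20 = 2*b² + 20 = 20 + 2*b²)
(253 + B(10))*181 = (253 + (20 + 2*10²))*181 = (253 + (20 + 2*100))*181 = (253 + (20 + 200))*181 = (253 + 220)*181 = 473*181 = 85613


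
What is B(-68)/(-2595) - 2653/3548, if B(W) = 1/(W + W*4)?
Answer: -146296147/195650025 ≈ -0.74774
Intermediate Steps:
B(W) = 1/(5*W) (B(W) = 1/(W + 4*W) = 1/(5*W))
B(-68)/(-2595) - 2653/3548 = ((⅕)/(-68))/(-2595) - 2653/3548 = ((⅕)*(-1/68))*(-1/2595) - 2653*1/3548 = -1/340*(-1/2595) - 2653/3548 = 1/882300 - 2653/3548 = -146296147/195650025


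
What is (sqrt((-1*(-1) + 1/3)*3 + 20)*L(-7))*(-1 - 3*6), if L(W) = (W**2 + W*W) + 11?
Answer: -4142*sqrt(6) ≈ -10146.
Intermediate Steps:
L(W) = 11 + 2*W**2 (L(W) = (W**2 + W**2) + 11 = 2*W**2 + 11 = 11 + 2*W**2)
(sqrt((-1*(-1) + 1/3)*3 + 20)*L(-7))*(-1 - 3*6) = (sqrt((-1*(-1) + 1/3)*3 + 20)*(11 + 2*(-7)**2))*(-1 - 3*6) = (sqrt((1 + 1/3)*3 + 20)*(11 + 2*49))*(-1 - 18) = (sqrt((4/3)*3 + 20)*(11 + 98))*(-19) = (sqrt(4 + 20)*109)*(-19) = (sqrt(24)*109)*(-19) = ((2*sqrt(6))*109)*(-19) = (218*sqrt(6))*(-19) = -4142*sqrt(6)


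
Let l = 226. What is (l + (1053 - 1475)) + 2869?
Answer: 2673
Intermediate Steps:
(l + (1053 - 1475)) + 2869 = (226 + (1053 - 1475)) + 2869 = (226 - 422) + 2869 = -196 + 2869 = 2673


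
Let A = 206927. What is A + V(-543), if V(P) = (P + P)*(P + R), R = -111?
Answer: 917171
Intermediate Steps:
V(P) = 2*P*(-111 + P) (V(P) = (P + P)*(P - 111) = (2*P)*(-111 + P) = 2*P*(-111 + P))
A + V(-543) = 206927 + 2*(-543)*(-111 - 543) = 206927 + 2*(-543)*(-654) = 206927 + 710244 = 917171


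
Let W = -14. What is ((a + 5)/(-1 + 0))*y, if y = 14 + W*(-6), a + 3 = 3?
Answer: -490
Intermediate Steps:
a = 0 (a = -3 + 3 = 0)
y = 98 (y = 14 - 14*(-6) = 14 + 84 = 98)
((a + 5)/(-1 + 0))*y = ((0 + 5)/(-1 + 0))*98 = (5/(-1))*98 = (5*(-1))*98 = -5*98 = -490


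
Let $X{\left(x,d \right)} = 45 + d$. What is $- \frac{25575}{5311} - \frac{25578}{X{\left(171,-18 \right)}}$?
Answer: $- \frac{15170587}{15933} \approx -952.15$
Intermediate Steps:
$- \frac{25575}{5311} - \frac{25578}{X{\left(171,-18 \right)}} = - \frac{25575}{5311} - \frac{25578}{45 - 18} = \left(-25575\right) \frac{1}{5311} - \frac{25578}{27} = - \frac{25575}{5311} - \frac{2842}{3} = - \frac{15170587}{15933}$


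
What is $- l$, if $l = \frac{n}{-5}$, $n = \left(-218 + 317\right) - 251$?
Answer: $- \frac{152}{5} \approx -30.4$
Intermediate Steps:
$n = -152$ ($n = 99 - 251 = -152$)
$l = \frac{152}{5}$ ($l = - \frac{152}{-5} = \left(-152\right) \left(- \frac{1}{5}\right) = \frac{152}{5} \approx 30.4$)
$- l = \left(-1\right) \frac{152}{5} = - \frac{152}{5}$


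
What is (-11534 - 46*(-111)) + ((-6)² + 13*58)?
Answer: -5638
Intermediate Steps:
(-11534 - 46*(-111)) + ((-6)² + 13*58) = (-11534 + 5106) + (36 + 754) = -6428 + 790 = -5638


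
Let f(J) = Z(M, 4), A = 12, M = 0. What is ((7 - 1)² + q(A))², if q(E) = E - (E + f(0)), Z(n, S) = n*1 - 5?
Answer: 1681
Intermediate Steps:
Z(n, S) = -5 + n (Z(n, S) = n - 5 = -5 + n)
f(J) = -5 (f(J) = -5 + 0 = -5)
q(E) = 5 (q(E) = E - (E - 5) = E - (-5 + E) = E + (5 - E) = 5)
((7 - 1)² + q(A))² = ((7 - 1)² + 5)² = (6² + 5)² = (36 + 5)² = 41² = 1681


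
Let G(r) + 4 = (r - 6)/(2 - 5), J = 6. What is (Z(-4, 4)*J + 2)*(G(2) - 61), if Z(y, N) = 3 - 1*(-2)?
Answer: -6112/3 ≈ -2037.3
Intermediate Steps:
Z(y, N) = 5 (Z(y, N) = 3 + 2 = 5)
G(r) = -2 - r/3 (G(r) = -4 + (r - 6)/(2 - 5) = -4 + (-6 + r)/(-3) = -4 + (-6 + r)*(-⅓) = -4 + (2 - r/3) = -2 - r/3)
(Z(-4, 4)*J + 2)*(G(2) - 61) = (5*6 + 2)*((-2 - ⅓*2) - 61) = (30 + 2)*((-2 - ⅔) - 61) = 32*(-8/3 - 61) = 32*(-191/3) = -6112/3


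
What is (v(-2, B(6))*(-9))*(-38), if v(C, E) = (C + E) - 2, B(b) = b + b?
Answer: 2736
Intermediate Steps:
B(b) = 2*b
v(C, E) = -2 + C + E
(v(-2, B(6))*(-9))*(-38) = ((-2 - 2 + 2*6)*(-9))*(-38) = ((-2 - 2 + 12)*(-9))*(-38) = (8*(-9))*(-38) = -72*(-38) = 2736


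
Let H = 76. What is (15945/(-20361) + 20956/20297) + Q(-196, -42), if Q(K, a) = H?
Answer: 10503785981/137755739 ≈ 76.249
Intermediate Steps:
Q(K, a) = 76
(15945/(-20361) + 20956/20297) + Q(-196, -42) = (15945/(-20361) + 20956/20297) + 76 = (15945*(-1/20361) + 20956*(1/20297)) + 76 = (-5315/6787 + 20956/20297) + 76 = 34349817/137755739 + 76 = 10503785981/137755739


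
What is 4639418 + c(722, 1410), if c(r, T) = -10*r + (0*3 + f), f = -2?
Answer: 4632196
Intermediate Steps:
c(r, T) = -2 - 10*r (c(r, T) = -10*r + (0*3 - 2) = -10*r + (0 - 2) = -10*r - 2 = -2 - 10*r)
4639418 + c(722, 1410) = 4639418 + (-2 - 10*722) = 4639418 + (-2 - 7220) = 4639418 - 7222 = 4632196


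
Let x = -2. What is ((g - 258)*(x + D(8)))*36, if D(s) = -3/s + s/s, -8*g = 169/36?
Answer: 819203/64 ≈ 12800.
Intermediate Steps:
g = -169/288 (g = -169/(8*36) = -1/8*169/36 = -169/288 ≈ -0.58681)
D(s) = 1 - 3/s (D(s) = -3/s + 1 = 1 - 3/s)
((g - 258)*(x + D(8)))*36 = ((-169/288 - 258)*(-2 + (-3 + 8)/8))*36 = -74473*(-2 + (1/8)*5)/288*36 = -74473*(-2 + 5/8)/288*36 = -74473/288*(-11/8)*36 = (819203/2304)*36 = 819203/64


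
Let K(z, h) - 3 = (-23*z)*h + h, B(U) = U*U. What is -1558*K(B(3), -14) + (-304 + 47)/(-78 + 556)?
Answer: -2150018445/478 ≈ -4.4979e+6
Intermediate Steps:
B(U) = U²
K(z, h) = 3 + h - 23*h*z (K(z, h) = 3 + ((-23*z)*h + h) = 3 + (-23*h*z + h) = 3 + (h - 23*h*z) = 3 + h - 23*h*z)
-1558*K(B(3), -14) + (-304 + 47)/(-78 + 556) = -1558*(3 - 14 - 23*(-14)*3²) + (-304 + 47)/(-78 + 556) = -1558*(3 - 14 - 23*(-14)*9) - 257/478 = -1558*(3 - 14 + 2898) - 257*1/478 = -1558*2887 - 257/478 = -4497946 - 257/478 = -2150018445/478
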